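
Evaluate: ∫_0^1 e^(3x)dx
Antiderivative: (1/3)e^(3x)
Evaluate: (1/3)(e^3-1)

Answer: (e^3-1)/3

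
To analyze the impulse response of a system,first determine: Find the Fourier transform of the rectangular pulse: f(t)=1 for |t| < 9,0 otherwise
F(omega)=integral from -9 to 9 of e^(-j*omega*t) dt
=2*sin(9*omega)/omega=18*sinc(9*omega/pi)

Answer: 2*sin(9*omega)/omega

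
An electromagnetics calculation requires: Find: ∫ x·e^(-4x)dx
Integration by parts: u=x, dv=e^(-4x) dx
du=dx, v=e^(-4x)/(-4)
=x·e^(-4x)/(-4) - ∫ e^(-4x)/(-4) dx
=x·e^(-4x)/(-4) - e^(-4x)/16 + C

Answer: e^(-4x)(x/(-4) - 1/16) + C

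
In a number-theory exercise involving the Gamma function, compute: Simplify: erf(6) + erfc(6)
By definition erfc(x) = 1 - erf(x)
erf(6)+erfc(6) = erf(6)+1 - erf(6) = 1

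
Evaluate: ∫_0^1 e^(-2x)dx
Antiderivative: (1/(-2))e^(-2x)
Evaluate: (1/(-2))(e^-2 - 1)

Answer: (e^-2 - 1)/(-2)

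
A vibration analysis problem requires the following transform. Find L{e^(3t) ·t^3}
First shifting: L{e^(at)f(t)}=F(s-a)
L{t^3}=6/s^4
Shift s → s-3: 6/(s-3)^4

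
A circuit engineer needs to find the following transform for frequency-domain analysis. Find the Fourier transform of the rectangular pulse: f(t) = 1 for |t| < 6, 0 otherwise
F(omega) = integral from -6 to 6 of e^(-j * omega * t) dt
= 2 * sin(6 * omega)/omega = 12 * sinc(6 * omega/pi)

Answer: 2 * sin(6 * omega)/omega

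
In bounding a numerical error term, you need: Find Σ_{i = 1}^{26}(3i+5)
= 3·Σ i+5·26 = 3·351+130 = 1183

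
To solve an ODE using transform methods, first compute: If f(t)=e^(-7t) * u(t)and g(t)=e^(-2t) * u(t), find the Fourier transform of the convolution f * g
By the convolution theorem: F{f * g} = F(omega) * G(omega)
F(omega) = 1/(7+j * omega), G(omega) = 1/(2+j * omega)
F{f * g} = 1/((7+j * omega)(2+j * omega))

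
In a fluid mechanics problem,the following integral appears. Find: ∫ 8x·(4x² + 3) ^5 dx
Let u = 4x²+3, du = 8x dx
∫ u^5 du = u^6/6+C

Answer: (4x²+3)^6/6+C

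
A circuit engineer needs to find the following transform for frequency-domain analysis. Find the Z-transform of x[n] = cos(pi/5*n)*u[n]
Z{cos(w0 * n) * u[n]} = z(z - cos(w0))/(z^2 - 2z * cos(w0) + 1)
With w0 = pi/5: X(z) = z(z - cos(pi/5))/(z^2 - 2z * cos(pi/5) + 1)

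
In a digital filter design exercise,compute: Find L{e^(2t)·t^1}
First shifting: L{e^(at)f(t)}=F(s-a)
L{t^1}=1/s^2
Shift s → s-2: 1/(s-2)^2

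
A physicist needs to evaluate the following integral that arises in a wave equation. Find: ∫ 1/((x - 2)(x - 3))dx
Partial fractions: 1/((x-2)(x-3))=A/(x-2) + B/(x-3)
A=-1, B=1
∫ [-1· 1/(x-2) + 1· 1/(x-3)] dx
=(1)[ln|x-3| - ln|x-2|] + C

Answer: ln|(x-3)/(x-2)| + C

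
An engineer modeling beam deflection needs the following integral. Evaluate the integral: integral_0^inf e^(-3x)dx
integral_0^inf e^(-3x) dx = [-1/3 * e^(-3x)]_0^inf
= 0 - (-1/3) = 1/3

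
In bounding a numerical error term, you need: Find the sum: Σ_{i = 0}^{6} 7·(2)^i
Geometric series: S=a(1 - r^n)/(1 - r)
a=7, r=2, n=7
S=7(1 - 128)/-1=889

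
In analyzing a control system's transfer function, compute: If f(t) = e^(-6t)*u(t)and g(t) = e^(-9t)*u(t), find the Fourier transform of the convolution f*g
By the convolution theorem: F{f*g}=F(omega)*G(omega)
F(omega)=1/(6+j*omega), G(omega)=1/(9+j*omega)
F{f*g}=1/((6+j*omega)(9+j*omega))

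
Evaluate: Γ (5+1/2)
Γ(n + 1/2) = (2n)!√π/(4^n·n!)
= 3628800√π/(1024·120) = (945/32)·√π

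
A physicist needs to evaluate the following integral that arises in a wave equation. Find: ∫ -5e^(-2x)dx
Since d/dx[e^(-2x)] = -2e^(-2x), we get 5/2 e^(-2x)+C

Answer: (5/2)e^(-2x)+C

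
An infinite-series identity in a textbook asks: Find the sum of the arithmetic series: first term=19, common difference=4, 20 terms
Last term: a_n = 19+(20-1)·4 = 95
Sum = n(a_1+a_n)/2 = 20(19+95)/2 = 1140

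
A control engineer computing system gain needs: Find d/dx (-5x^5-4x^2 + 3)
Power rule: d/dx(ax^n) = n·a·x^(n-1)
Term by term: -25·x^4-8·x

Answer: -25x^4-8x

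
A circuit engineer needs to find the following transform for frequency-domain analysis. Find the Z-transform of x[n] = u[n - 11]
Using the time-shift property: Z{u[n-11]}=z^(-11) * z/(z-1)
=z^(-10)/(z-1)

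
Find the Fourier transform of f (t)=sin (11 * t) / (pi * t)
sin(W * t)/(pi * t) = (W/pi) * sinc(W * t/pi) is the impulse response of the ideal low-pass filter with cutoff W (here W = 11).
Its Fourier transform is a rectangular function:
F(omega) = 1 for |omega| < 11, 0 otherwise

Answer: rect(omega/22) [i.e., 1 for |omega| < 11, 0 otherwise]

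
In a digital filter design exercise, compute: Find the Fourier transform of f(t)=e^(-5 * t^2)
The Fourier transform of a Gaussian e^(-a*t^2) is sqrt(pi/a)*e^(-omega^2/(4a)).
With a=5: F(omega)=sqrt(pi/5)*e^(-omega^2/20)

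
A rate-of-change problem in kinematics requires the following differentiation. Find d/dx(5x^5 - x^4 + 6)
Power rule: d/dx(ax^n)=n·a·x^(n-1)
Term by term: 25·x^4 - 4·x^3

Answer: 25x^4 - 4x^3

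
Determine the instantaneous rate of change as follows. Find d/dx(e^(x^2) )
Chain rule: d/dx[e^u]=e^u · u' where u=x^2
u'=2x

Answer: 2x·e^(x^2)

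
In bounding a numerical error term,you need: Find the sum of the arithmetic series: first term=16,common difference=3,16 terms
Last term: a_n=16 + (16 - 1)·3=61
Sum=n(a_1 + a_n)/2=16(16 + 61)/2=616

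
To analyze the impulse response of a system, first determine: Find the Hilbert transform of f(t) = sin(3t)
The Hilbert transform shifts each frequency component by -pi/2.
H{sin(wt)}=-cos(wt)
With w=3: H{sin(3t)}=-cos(3t)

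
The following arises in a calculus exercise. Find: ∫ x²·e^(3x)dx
Integration by parts twice:
First: u = x², dv = e^(3x) dx => x²e^(3x)/3 - (2/3)∫ xe^(3x) dx
Second (∫ xe^(3x) dx): xe^(3x)/3 - e^(3x)/9
Combining: e^(3x)(x²/3 - 2x/9 + 2/27) + C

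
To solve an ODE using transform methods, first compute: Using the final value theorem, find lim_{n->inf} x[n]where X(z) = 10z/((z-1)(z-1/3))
Final value theorem: lim x[n] = lim_{z->1} (z-1) * X(z)
(z-1) * X(z) = 10z/(z-1/3)
As z->1: 10/(1-1/3) = 10/(2/3) = 15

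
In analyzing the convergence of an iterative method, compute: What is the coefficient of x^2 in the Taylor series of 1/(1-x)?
1/(1-x) = Σ x^n for |x|<1
All coefficients are 1

Answer: 1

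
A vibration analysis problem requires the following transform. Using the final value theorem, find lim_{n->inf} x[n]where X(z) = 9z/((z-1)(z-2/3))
Final value theorem: lim x[n] = lim_{z->1} (z-1)*X(z)
(z-1)*X(z) = 9z/(z-2/3)
As z->1: 9/(1-2/3) = 9/(1/3) = 27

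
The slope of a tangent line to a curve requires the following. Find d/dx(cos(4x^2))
Chain rule: d/dx[cos(u)] = -sin(u)·u' where u = 4x^2
u' = 8x

Answer: -8x·sin(4x^2)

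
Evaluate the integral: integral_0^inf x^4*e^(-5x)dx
This is a Gamma integral. Substitute u=5x (du=5 dx):
integral_0^inf x^4 * e^(-5x) dx=(1/5^5) integral_0^inf u^4 * e^(-u) du
=Gamma(5)/5^5=4!/5^5=24/3125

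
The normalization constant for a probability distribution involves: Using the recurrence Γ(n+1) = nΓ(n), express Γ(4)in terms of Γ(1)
Γ(4) = 3Γ(3) = 3·2Γ(2) = ... = 3!·Γ(1) = 6·Γ(1)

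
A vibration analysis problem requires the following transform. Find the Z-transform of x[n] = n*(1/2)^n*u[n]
Using the property Z{n*a^n*u[n]}=az/(z-a)^2
With a=1/2: X(z)=(1/2)z/(z - 1/2)^2, |z| > 1/2

Answer: (1/2)z/(z - 1/2)^2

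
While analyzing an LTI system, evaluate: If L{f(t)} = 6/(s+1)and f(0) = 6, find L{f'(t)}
L{f'(t)}=s·F(s) - f(0)=6s/(s+1)-6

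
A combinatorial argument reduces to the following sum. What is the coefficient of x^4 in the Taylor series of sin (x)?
sin(x) has only odd powers. Coefficient of x^4 = 0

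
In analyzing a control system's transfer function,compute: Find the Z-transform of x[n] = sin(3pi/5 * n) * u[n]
Z{sin(w0 * n) * u[n]} = z * sin(w0)/(z^2-2z * cos(w0)+1)
With w0 = 3pi/5: X(z) = z * sin(3pi/5)/(z^2-2z * cos(3pi/5)+1)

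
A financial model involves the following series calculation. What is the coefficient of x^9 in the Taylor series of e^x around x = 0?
Taylor series of e^x=Σ x^n/n!
Coefficient of x^9=1/9!=1/362880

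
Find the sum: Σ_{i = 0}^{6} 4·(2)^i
Geometric series: S = a(1 - r^n)/(1 - r)
a = 4, r = 2, n = 7
S = 4(1 - 128)/-1 = 508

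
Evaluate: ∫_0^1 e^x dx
Antiderivative: e^x
Evaluate: (e^1-1)

Answer: e^1-1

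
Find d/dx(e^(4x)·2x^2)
Product rule: (fg)'=f'g+fg'
f=e^(4x), f'=4·e^(4x)
g=2x^2, g'=4x

Answer: 8·e^(4x)·x^2+4·e^(4x)·x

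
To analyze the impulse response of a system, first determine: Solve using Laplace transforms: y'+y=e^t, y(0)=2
Take L: sY - 2 + Y = 1/(s-1)
Y(s + 1) = 1/(s-1) + 2
Y = 1/((s-1)(s + 1)) + 2/(s + 1)
Partial fractions: 1/((s-1)(s + 1)) = (1/2)/(s-1) - (1/2)/(s + 1)
So Y = (1/2)/(s-1) + (3/2)/(s + 1)
Inverse Laplace transform (L^(-1){1/(s-1)} = e^t, L^(-1){1/(s + 1)} = e^(-t)):

Answer: y(t) = (1/2)·e^t + (3/2)·e^(-t)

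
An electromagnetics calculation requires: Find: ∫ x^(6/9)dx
Power rule: ∫ x^(2/3) dx = x^(5/3)/(5/3) + C

Answer: (3/5)·x^(5/3) + C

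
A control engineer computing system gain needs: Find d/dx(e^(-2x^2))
Chain rule: d/dx[e^u]=e^u · u' where u=-2x^2
u'=-4x

Answer: -4x·e^(-2x^2)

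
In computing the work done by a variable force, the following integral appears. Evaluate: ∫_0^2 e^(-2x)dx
Antiderivative: (1/(-2))e^(-2x)
Evaluate: (1/(-2))(e^-4-1)

Answer: (e^-4-1)/(-2)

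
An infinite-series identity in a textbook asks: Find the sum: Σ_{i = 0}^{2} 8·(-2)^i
Geometric series: S = a(1 - r^n)/(1 - r)
a = 8, r = -2, n = 3
S = 8(1 + 8)/3 = 24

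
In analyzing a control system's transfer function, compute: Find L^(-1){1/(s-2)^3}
L^(-1){1/(s-a)^n} = t^(n-1)·e^(at)/(n-1)!
Here a = 2, n = 3: t^2·e^(2t)/2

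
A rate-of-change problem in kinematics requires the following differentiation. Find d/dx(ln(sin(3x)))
Chain rule: d/dx[ln(u)]=u'/u where u=sin(3x)
u'=3cos(3x)

Answer: (3cos(3x))/(sin(3x))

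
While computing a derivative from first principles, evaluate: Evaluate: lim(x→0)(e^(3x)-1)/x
L'Hôpital (0/0): lim 3e^(3x)/1 = 3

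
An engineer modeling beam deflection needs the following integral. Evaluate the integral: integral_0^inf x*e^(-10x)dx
This is a Gamma integral. Substitute u=10x (du=10 dx):
integral_0^inf x*e^(-10x) dx=(1/10^2) integral_0^inf u^1*e^(-u) du
=Gamma(2)/10^2=1!/10^2=1/100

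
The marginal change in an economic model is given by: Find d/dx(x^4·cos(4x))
Product rule: (fg)'=f'g + fg'
f=x^4, f'=4x^3
g=cos(4x), g'=-4·sin(4x)

Answer: 4x^3·cos(4x) - 4x^4·sin(4x)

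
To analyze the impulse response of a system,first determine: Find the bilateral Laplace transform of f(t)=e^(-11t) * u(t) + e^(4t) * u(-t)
For e^(-11t) * u(t): L=1/(s+11), Re(s) > -11
For e^(4t) * u(-t): L=-1/(s-4), Re(s) < 4
Combined: F(s)=1/(s+11)-1/(s-4), -11 < Re(s) < 4

Answer: 1/(s+11)-1/(s-4), ROC: -11 < Re(s) < 4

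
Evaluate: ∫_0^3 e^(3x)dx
Antiderivative: (1/3)e^(3x)
Evaluate: (1/3)(e^9-1)

Answer: (e^9-1)/3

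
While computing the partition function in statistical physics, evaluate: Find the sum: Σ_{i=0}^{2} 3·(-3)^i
Geometric series: S = a(1 - r^n)/(1 - r)
a = 3, r = -3, n = 3
S = 3(1 + 27)/4 = 21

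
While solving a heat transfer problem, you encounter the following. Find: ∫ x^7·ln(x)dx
By parts: u = ln(x), dv = x^7 dx
du = 1/x dx, v = x^8/8
= x^8·ln(x)/8 - ∫ x^7/8 dx
= x^8·ln(x)/8 - x^8/64+C

Answer: x^8(ln(x)/8-1/64)+C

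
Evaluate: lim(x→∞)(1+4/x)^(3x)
Rewrite as [(1+4/x)^x]^3.
lim(1+4/x)^x = e^4, so limit = (e^4)^3 = e^12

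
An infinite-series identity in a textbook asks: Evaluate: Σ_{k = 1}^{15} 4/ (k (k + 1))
Partial fractions: 4/(k(k + 1))=4/k - 4/(k + 1)
Telescoping sum: 4(1 - 1/16)=4·15/16

Answer: 15/4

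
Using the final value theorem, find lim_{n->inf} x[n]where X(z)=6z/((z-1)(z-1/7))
Final value theorem: lim x[n] = lim_{z->1} (z-1) * X(z)
(z-1) * X(z) = 6z/(z-1/7)
As z->1: 6/(1 - 1/7) = 6/(6/7) = 7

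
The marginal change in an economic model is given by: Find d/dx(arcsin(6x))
d/dx[arcsin(u)] = u'/√(1-u²), u = 6x, u' = 6

Answer: 6/√(1-36x²)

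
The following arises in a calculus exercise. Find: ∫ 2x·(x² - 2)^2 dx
Let u=x² - 2, du=2x dx
∫ u^2 du=u^3/3 + C

Answer: (x² - 2)^3/3 + C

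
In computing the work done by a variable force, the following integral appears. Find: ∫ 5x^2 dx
Using power rule: ∫ 5x^2 dx=5/3 x^3 + C=(5/3)x^3 + C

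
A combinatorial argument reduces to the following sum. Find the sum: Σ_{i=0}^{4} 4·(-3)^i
Geometric series: S = a(1 - r^n)/(1 - r)
a = 4, r = -3, n = 5
S = 4(1+243)/4 = 244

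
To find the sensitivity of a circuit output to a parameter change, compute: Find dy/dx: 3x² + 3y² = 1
Differentiate: 6x + 6y·(dy/dx) = 0
dy/dx = -6x/(6y) = -1·(x/y)

Answer: dy/dx = -1·(x/y)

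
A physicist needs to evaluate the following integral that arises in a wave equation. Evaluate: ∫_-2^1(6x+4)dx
Step 1: Find antiderivative F(x)=3x^2+4x
Step 2: F(1) - F(-2)=7 - (4)=3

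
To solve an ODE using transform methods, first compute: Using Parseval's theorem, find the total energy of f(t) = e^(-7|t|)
Parseval's theorem: E = integral |f(t)|^2 dt = (1/2pi) integral |F(omega)|^2 domega
E = integral_{-inf}^{inf} e^(-14|t|) dt = 2 * integral_0^inf e^(-14t) dt = 2/(2 * 7) = 1/7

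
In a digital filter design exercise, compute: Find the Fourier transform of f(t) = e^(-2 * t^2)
The Fourier transform of a Gaussian e^(-a * t^2) is sqrt(pi/a) * e^(-omega^2/(4a)).
With a=2: F(omega)=sqrt(pi/2) * e^(-omega^2/8)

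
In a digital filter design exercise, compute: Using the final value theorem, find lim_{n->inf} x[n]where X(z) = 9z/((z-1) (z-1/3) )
Final value theorem: lim x[n]=lim_{z->1} (z-1) * X(z)
(z-1) * X(z)=9z/(z-1/3)
As z->1: 9/(1 - 1/3)=9/(2/3)=27/2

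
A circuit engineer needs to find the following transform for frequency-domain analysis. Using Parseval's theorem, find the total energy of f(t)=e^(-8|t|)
Parseval's theorem: E=integral |f(t)|^2 dt=(1/2pi) integral |F(omega)|^2 domega
E=integral_{-inf}^{inf} e^(-16|t|) dt=2*integral_0^inf e^(-16t) dt=2/(2*8)=1/8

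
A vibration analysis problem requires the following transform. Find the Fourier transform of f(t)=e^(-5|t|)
Using the standard pair: F{e^(-a|t|)}=2a/(a^2 + omega^2)
With a=5: F(omega)=10/(25 + omega^2)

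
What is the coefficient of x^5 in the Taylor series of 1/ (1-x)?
1/(1-x) = Σ x^n for |x|<1
All coefficients are 1

Answer: 1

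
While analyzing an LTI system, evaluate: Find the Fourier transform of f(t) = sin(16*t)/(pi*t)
sin(W*t)/(pi*t) = (W/pi)*sinc(W*t/pi) is the impulse response of the ideal low-pass filter with cutoff W (here W = 16).
Its Fourier transform is a rectangular function:
F(omega) = 1 for |omega| < 16, 0 otherwise

Answer: rect(omega/32) [i.e., 1 for |omega| < 16, 0 otherwise]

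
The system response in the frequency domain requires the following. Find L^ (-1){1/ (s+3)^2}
L^(-1){1/(s-a)^n}=t^(n-1)·e^(at)/(n-1)!
Here a=-3, n=2: t^1·e^(-3t)/1

Answer: t·e^(-3t)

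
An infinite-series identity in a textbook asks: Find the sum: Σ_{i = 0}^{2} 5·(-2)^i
Geometric series: S = a(1 - r^n)/(1 - r)
a = 5, r = -2, n = 3
S = 5(1+8)/3 = 15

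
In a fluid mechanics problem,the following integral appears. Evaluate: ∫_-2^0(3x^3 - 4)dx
Step 1: Find antiderivative F(x) = (3/4)x^4 - 4x
Step 2: F(0) - F(-2) = 0 - (20) = -20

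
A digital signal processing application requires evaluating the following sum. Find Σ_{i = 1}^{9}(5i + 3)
= 5·Σ i + 3·9 = 5·45 + 27 = 252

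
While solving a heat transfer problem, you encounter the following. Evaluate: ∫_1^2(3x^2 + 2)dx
Step 1: Find antiderivative F(x) = x^3 + 2x
Step 2: F(2) - F(1) = 12 - (3) = 9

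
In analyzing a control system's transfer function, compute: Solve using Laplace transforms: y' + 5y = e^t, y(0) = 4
Take L: sY - 4 + 5Y = 1/(s-1)
Y(s + 5) = 1/(s-1) + 4
Y = 1/((s-1)(s + 5)) + 4/(s + 5)
Partial fractions: 1/((s-1)(s + 5)) = (1/6)/(s-1) - (1/6)/(s + 5)
So Y = (1/6)/(s-1) + (23/6)/(s + 5)
Inverse Laplace transform (L^(-1){1/(s-1)} = e^t, L^(-1){1/(s + 5)} = e^(-5t)):

Answer: y(t) = (1/6)·e^t + (23/6)·e^(-5t)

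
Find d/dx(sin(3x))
Chain rule: d/dx[sin(u)] = cos(u)·u' where u = 3x
u' = 3

Answer: 3·cos(3x)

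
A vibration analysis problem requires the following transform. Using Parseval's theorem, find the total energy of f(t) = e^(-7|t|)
Parseval's theorem: E = integral |f(t)|^2 dt = (1/2pi) integral |F(omega)|^2 domega
E = integral_{-inf}^{inf} e^(-14|t|) dt = 2*integral_0^inf e^(-14t) dt = 2/(2*7) = 1/7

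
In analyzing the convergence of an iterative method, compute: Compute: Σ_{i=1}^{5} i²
Using formula: Σ i^2 = n(n+1)(2n+1)/6 = 5·6·11/6 = 55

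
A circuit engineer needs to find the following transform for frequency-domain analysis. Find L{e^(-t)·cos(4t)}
First shifting: L{e^(at)f(t)}=F(s-a)
L{cos(4t)}=s/(s² + 16)
Shift: (s + 1)/((s + 1)² + 16)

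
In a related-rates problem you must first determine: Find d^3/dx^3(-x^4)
Apply power rule 3 times:
d^1: -4x^3
d^2: -12x^2
d^3: -24x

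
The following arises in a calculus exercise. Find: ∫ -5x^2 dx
Using power rule: ∫ -5x^2 dx = -5/3 x^3+C = (-5/3)x^3+C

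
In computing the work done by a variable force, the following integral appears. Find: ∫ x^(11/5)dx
Power rule: ∫ x^(11/5) dx = x^(16/5)/(16/5) + C

Answer: (5/16)·x^(16/5) + C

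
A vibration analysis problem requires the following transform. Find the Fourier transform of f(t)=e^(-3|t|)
Using the standard pair: F{e^(-a|t|)}=2a/(a^2 + omega^2)
With a=3: F(omega)=6/(9 + omega^2)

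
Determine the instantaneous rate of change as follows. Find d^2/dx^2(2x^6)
Apply power rule 2 times:
d^1: 12x^5
d^2: 60x^4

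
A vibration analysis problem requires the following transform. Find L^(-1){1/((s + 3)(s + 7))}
Partial fractions: 1/((s+3)(s+7)) = A/(s+3)+B/(s+7)
Cover-up: A = 1/(s+7)|_{s = -3} = 1/4; B = 1/(s+3)|_{s = -7} = -1/4
L^(-1) = (1/4)e^(-3t) - (1/4)e^(-7t)

Answer: (1/4)(e^(-3t) - e^(-7t))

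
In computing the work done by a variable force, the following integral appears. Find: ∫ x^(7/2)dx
Power rule: ∫ x^(7/2) dx=x^(9/2)/(9/2) + C

Answer: (2/9)·x^(9/2) + C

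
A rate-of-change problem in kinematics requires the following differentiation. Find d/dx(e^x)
Chain rule: d/dx[e^u] = e^u · u' where u = x
u' = 1

Answer: 1·e^x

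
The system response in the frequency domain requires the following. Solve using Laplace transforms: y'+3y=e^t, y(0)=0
Take L: sY - 0 + 3Y=1/(s-1)
Y(s + 3)=1/(s-1) + 0
Y=1/((s-1)(s + 3)) + 0/(s + 3)
Partial fractions: 1/((s-1)(s + 3))=(1/4)/(s-1) - (1/4)/(s + 3)
So Y=(1/4)/(s-1) - (1/4)/(s + 3)
Inverse Laplace transform (L^(-1){1/(s-1)}=e^t, L^(-1){1/(s + 3)}=e^(-3t)):

Answer: y(t)=(1/4)·e^t - (1/4)·e^(-3t)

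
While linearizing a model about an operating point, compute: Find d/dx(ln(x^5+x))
Chain rule: d/dx[ln(u)]=u'/u where u=x^5 + x
u'=5x^4 + 1

Answer: (5x^4 + 1)/(x^5 + x)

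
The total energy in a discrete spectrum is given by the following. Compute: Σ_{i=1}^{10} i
Using formula: Σ i^1 = n(n + 1)/2 = 10·11/2 = 55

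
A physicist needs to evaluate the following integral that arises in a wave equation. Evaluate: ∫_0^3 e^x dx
Antiderivative: e^x
Evaluate: (e^3 - 1)

Answer: e^3 - 1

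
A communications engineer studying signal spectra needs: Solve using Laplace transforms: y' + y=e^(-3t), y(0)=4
Take L: sY - 4+Y = 1/(s+3)
Y(s+1) = 1/(s+3)+4
Y = 1/((s+3)(s+1))+4/(s+1)
Partial fractions: 1/((s+3)(s+1)) = -(1/2)/(s+3)+(1/2)/(s+1)
So Y = -(1/2)/(s+3)+(9/2)/(s+1)
Inverse Laplace transform (L^(-1){1/(s+3)} = e^(-3t), L^(-1){1/(s+1)} = e^(-t)):

Answer: y(t) = (-1/2)·e^(-3t)+(9/2)·e^(-t)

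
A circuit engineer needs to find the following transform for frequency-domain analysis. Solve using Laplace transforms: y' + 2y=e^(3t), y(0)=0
Take L: sY - 0+2Y=1/(s-3)
Y(s+2)=1/(s-3)+0
Y=1/((s-3)(s+2))+0/(s+2)
Partial fractions: 1/((s-3)(s+2))=(1/5)/(s-3) - (1/5)/(s+2)
So Y=(1/5)/(s-3) - (1/5)/(s+2)
Inverse Laplace transform (L^(-1){1/(s-3)}=e^(3t), L^(-1){1/(s+2)}=e^(-2t)):

Answer: y(t)=(1/5)·e^(3t) - (1/5)·e^(-2t)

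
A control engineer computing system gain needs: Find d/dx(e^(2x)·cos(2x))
Product rule: (fg)'=f'g+fg'
f=e^(2x), f'=2·e^(2x)
g=cos(2x), g'=-2·sin(2x)

Answer: 2·e^(2x)·cos(2x)-2·e^(2x)·sin(2x)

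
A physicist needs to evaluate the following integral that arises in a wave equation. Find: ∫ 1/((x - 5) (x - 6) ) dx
Partial fractions: 1/((x-5)(x-6)) = A/(x-5) + B/(x-6)
A = -1, B = 1
∫ [-1· 1/(x-5) + 1· 1/(x-6)] dx
= (1)[ln|x-6| - ln|x-5|] + C

Answer: ln|(x-6)/(x-5)| + C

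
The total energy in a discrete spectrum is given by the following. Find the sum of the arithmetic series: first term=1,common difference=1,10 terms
Last term: a_n=1 + (10 - 1)·1=10
Sum=n(a_1 + a_n)/2=10(1 + 10)/2=55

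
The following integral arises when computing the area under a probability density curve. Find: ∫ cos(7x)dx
Using substitution u = 7x: ∫ cos(u) du/7 = sin(u)/7 + C

Answer: (1/7)sin(7x) + C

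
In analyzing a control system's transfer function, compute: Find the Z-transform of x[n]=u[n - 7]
Using the time-shift property: Z{u[n-7]}=z^(-7) * z/(z-1)
=z^(-6)/(z-1)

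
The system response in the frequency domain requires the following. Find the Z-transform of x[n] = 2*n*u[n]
Z{n * u[n]} = z/(z-1)^2
By linearity: Z{2 * n * u[n]} = 2z/(z-1)^2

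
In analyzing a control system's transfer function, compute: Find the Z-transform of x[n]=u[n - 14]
Using the time-shift property: Z{u[n-14]} = z^(-14) * z/(z-1)
= z^(-13)/(z-1)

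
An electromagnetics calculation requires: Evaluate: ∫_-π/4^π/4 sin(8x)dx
Antiderivative: -cos(8x)/8
Evaluate at bounds: [-cos(8·π/4)/8] - [-cos(8·-π/4)/8]
=(-(1) + (1))/8=0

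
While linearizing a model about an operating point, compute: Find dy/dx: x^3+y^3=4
Differentiate: 3x^2+3y^2·(dy/dx) = 0
dy/dx = -3x^2/(3y^2)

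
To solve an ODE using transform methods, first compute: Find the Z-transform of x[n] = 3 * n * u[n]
Z{n*u[n]}=z/(z-1)^2
By linearity: Z{3*n*u[n]}=3z/(z-1)^2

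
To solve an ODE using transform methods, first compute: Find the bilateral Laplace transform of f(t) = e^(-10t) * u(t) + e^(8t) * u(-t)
For e^(-10t) * u(t): L = 1/(s + 10), Re(s) > -10
For e^(8t) * u(-t): L = -1/(s-8), Re(s) < 8
Combined: F(s) = 1/(s + 10) - 1/(s-8), -10 < Re(s) < 8

Answer: 1/(s + 10) - 1/(s-8), ROC: -10 < Re(s) < 8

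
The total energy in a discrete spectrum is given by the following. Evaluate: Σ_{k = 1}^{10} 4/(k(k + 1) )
Partial fractions: 4/(k(k+1)) = 4/k - 4/(k+1)
Telescoping sum: 4(1-1/11) = 4·10/11

Answer: 40/11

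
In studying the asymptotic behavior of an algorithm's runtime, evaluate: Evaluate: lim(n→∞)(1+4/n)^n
This is the definition of e^4: lim(1+4/n)^n=e^4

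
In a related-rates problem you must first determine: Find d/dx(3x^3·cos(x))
Product rule: (fg)' = f'g + fg'
f = 3x^3, f' = 9x^2
g = cos(x), g' = -sin(x)

Answer: 9x^2·cos(x) - 3x^3·sin(x)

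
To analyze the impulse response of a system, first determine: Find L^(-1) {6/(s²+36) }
L^(-1){w/(s² + w²)}=sin(wt)
Here w=6

Answer: sin(6t)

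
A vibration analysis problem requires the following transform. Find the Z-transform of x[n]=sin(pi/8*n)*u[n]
Z{sin(w0 * n) * u[n]} = z * sin(w0)/(z^2-2z * cos(w0)+1)
With w0 = pi/8: X(z) = z * sin(pi/8)/(z^2-2z * cos(pi/8)+1)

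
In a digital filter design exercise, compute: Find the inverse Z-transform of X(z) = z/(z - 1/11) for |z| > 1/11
Standard pair: z/(z-a) <-> a^n*u[n] for causal signals
With a = 1/11: x[n] = (1/11)^n*u[n]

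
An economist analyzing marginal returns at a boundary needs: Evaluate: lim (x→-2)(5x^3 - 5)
Polynomial is continuous, so substitute x=-2:
5·(-2)^3-5=-45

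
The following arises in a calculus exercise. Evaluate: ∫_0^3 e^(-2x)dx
Antiderivative: (1/(-2))e^(-2x)
Evaluate: (1/(-2))(e^-6 - 1)

Answer: (e^-6 - 1)/(-2)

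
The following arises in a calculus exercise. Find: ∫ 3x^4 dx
Using power rule: ∫ 3x^4 dx=3/5 x^5+C=(3/5)x^5+C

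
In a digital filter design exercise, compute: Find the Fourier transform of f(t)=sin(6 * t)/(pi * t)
sin(W * t)/(pi * t)=(W/pi) * sinc(W * t/pi) is the impulse response of the ideal low-pass filter with cutoff W (here W=6).
Its Fourier transform is a rectangular function:
F(omega)=1 for |omega| < 6, 0 otherwise

Answer: rect(omega/12) [i.e., 1 for |omega| < 6, 0 otherwise]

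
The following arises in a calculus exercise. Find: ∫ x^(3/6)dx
Power rule: ∫ x^(1/2) dx = x^(3/2)/(3/2) + C

Answer: (2/3)·x^(3/2) + C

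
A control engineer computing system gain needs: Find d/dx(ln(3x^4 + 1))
Chain rule: d/dx[ln(u)]=u'/u where u=3x^4+1
u'=12x^3

Answer: (12x^3)/(3x^4+1)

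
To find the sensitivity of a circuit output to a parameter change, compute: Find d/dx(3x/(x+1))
Quotient rule: (f/g)'=(f'g - fg')/g²
f=3x, f'=3
g=x + 1, g'=1

Answer: (3·(x + 1) - 3x)/(x + 1)²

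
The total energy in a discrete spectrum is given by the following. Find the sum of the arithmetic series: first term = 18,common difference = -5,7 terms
Last term: a_n=18+(7-1)·-5=-12
Sum=n(a_1+a_n)/2=7(18+(-12))/2=21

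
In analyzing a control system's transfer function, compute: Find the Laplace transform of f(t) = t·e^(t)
L{t·e^(at)}=1/(s-a)²
L{t·e^(t)}=1/(s-1)²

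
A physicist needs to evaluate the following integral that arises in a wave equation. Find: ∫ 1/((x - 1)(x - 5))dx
Partial fractions: 1/((x-1)(x-5)) = A/(x-1)+B/(x-5)
A = -1/4, B = 1/4
∫ [-1/4· 1/(x-1)+1/4· 1/(x-5)] dx
= (1/4)[ln|x-5| - ln|x-1|]+C

Answer: (1/4)·ln|(x-5)/(x-1)|+C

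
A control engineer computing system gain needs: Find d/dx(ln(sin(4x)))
Chain rule: d/dx[ln(u)] = u'/u where u = sin(4x)
u' = 4cos(4x)

Answer: (4cos(4x))/(sin(4x))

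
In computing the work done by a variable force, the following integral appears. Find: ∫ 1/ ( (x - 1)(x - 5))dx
Partial fractions: 1/((x-1)(x-5)) = A/(x-1)+B/(x-5)
A = -1/4, B = 1/4
∫ [-1/4· 1/(x-1)+1/4· 1/(x-5)] dx
= (1/4)[ln|x-5| - ln|x-1|]+C

Answer: (1/4)·ln|(x-5)/(x-1)|+C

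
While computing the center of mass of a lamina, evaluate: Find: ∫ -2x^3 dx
Using power rule: ∫ -2x^3 dx=-2/4 x^4 + C=(-1/2)x^4 + C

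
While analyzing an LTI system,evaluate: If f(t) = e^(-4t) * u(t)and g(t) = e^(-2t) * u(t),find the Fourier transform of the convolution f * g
By the convolution theorem: F{f*g} = F(omega)*G(omega)
F(omega) = 1/(4 + j*omega), G(omega) = 1/(2 + j*omega)
F{f*g} = 1/((4 + j*omega)(2 + j*omega))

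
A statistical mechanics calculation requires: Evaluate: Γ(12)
Γ(n)=(n-1)! for positive integers
Γ(12)=11!=39916800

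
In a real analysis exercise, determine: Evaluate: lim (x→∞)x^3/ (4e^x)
Apply L'Hôpital 3 times (∞/∞ each time):
Eventually get 3!/(4e^x) → 0

Answer: 0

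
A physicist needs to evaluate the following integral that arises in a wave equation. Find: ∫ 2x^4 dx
Using power rule: ∫ 2x^4 dx = 2/5 x^5+C = (2/5)x^5+C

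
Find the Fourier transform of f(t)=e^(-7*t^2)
The Fourier transform of a Gaussian e^(-a * t^2) is sqrt(pi/a) * e^(-omega^2/(4a)).
With a=7: F(omega)=sqrt(pi/7) * e^(-omega^2/28)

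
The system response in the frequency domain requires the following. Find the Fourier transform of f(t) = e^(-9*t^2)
The Fourier transform of a Gaussian e^(-a * t^2) is sqrt(pi/a) * e^(-omega^2/(4a)).
With a=9: F(omega)=sqrt(pi)/3 * e^(-omega^2/36)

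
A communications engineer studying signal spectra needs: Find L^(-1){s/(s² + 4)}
L^(-1){s/(s²+w²)} = cos(wt)
Here w = 2

Answer: cos(2t)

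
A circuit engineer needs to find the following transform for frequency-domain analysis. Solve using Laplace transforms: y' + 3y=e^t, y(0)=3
Take L: sY - 3 + 3Y = 1/(s-1)
Y(s + 3) = 1/(s-1) + 3
Y = 1/((s-1)(s + 3)) + 3/(s + 3)
Partial fractions: 1/((s-1)(s + 3)) = (1/4)/(s-1) - (1/4)/(s + 3)
So Y = (1/4)/(s-1) + (11/4)/(s + 3)
Inverse Laplace transform (L^(-1){1/(s-1)} = e^t, L^(-1){1/(s + 3)} = e^(-3t)):

Answer: y(t) = (1/4)·e^t + (11/4)·e^(-3t)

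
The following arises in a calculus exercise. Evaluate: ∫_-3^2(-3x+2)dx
Step 1: Find antiderivative F(x)=(-3/2)x^2 + 2x
Step 2: F(2) - F(-3)=-2 - (-39/2)=35/2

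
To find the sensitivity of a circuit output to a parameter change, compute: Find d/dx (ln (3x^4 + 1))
Chain rule: d/dx[ln(u)] = u'/u where u = 3x^4+1
u' = 12x^3

Answer: (12x^3)/(3x^4+1)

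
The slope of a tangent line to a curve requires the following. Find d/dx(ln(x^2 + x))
Chain rule: d/dx[ln(u)]=u'/u where u=x^2 + x
u'=2x + 1

Answer: (2x + 1)/(x^2 + x)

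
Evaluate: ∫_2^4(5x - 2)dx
Step 1: Find antiderivative F(x) = (5/2)x^2-2x
Step 2: F(4) - F(2) = 32 - (6) = 26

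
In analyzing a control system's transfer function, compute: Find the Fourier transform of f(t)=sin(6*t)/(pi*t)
sin(W * t)/(pi * t) = (W/pi) * sinc(W * t/pi) is the impulse response of the ideal low-pass filter with cutoff W (here W = 6).
Its Fourier transform is a rectangular function:
F(omega) = 1 for |omega| < 6, 0 otherwise

Answer: rect(omega/12) [i.e., 1 for |omega| < 6, 0 otherwise]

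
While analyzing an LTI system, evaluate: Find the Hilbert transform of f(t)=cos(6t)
The Hilbert transform shifts each frequency component by -pi/2.
H{cos(wt)}=sin(wt)
With w=6: H{cos(6t)}=sin(6t)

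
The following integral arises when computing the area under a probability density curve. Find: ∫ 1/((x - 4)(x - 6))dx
Partial fractions: 1/((x-4)(x-6)) = A/(x-4) + B/(x-6)
A = -1/2, B = 1/2
∫ [-1/2· 1/(x-4) + 1/2· 1/(x-6)] dx
= (1/2)[ln|x-6| - ln|x-4|] + C

Answer: (1/2)·ln|(x-6)/(x-4)| + C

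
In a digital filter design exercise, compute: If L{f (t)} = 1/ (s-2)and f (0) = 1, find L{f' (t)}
L{f'(t)} = s·F(s) - f(0) = s/(s-2)-1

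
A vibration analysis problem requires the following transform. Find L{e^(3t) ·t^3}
First shifting: L{e^(at)f(t)}=F(s-a)
L{t^3}=6/s^4
Shift s → s-3: 6/(s-3)^4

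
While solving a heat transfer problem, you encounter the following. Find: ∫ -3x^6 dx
Using power rule: ∫ -3x^6 dx = -3/7 x^7 + C = (-3/7)x^7 + C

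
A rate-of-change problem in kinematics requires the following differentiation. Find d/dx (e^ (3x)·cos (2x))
Product rule: (fg)' = f'g+fg'
f = e^(3x), f' = 3·e^(3x)
g = cos(2x), g' = -2·sin(2x)

Answer: 3·e^(3x)·cos(2x)-2·e^(3x)·sin(2x)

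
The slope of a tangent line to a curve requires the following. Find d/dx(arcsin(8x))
d/dx[arcsin(u)]=u'/√(1-u²), u=8x, u'=8

Answer: 8/√(1-64x²)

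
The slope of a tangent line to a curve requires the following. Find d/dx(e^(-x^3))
Chain rule: d/dx[e^u]=e^u · u' where u=-x^3
u'=-3x^2

Answer: -3x^2·e^(-x^3)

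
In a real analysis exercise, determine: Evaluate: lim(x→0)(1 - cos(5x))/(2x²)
Using 1-cos(u) ≈ u²/2 for small u:
(1-cos(5x)) ≈ (5x)²/2=25x²/2
So limit=25/(2·2)=25/4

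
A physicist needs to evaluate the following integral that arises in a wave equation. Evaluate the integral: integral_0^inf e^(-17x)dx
integral_0^inf e^(-17x) dx=[-1/17 * e^(-17x)]_0^inf
=0 - (-1/17)=1/17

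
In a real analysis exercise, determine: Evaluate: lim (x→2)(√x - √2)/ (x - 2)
Multiply by conjugate (√x + √2)/(√x + √2):
= (x - 2)/((x - 2)(√x + √2)) = 1/(√x + √2)
As x → 2: 1/(2√2)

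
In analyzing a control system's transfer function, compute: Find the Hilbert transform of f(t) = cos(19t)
The Hilbert transform shifts each frequency component by -pi/2.
H{cos(wt)}=sin(wt)
With w=19: H{cos(19t)}=sin(19t)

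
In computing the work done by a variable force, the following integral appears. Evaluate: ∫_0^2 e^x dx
Antiderivative: e^x
Evaluate: (e^2-1)

Answer: e^2-1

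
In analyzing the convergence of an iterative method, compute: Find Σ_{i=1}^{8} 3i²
=3·n(n + 1)(2n + 1)/6=3·8·9·17/6=612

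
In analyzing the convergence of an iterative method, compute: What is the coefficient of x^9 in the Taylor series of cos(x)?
cos(x) has only even powers. Coefficient of x^9=0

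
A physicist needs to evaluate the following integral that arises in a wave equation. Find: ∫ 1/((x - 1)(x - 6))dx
Partial fractions: 1/((x-1)(x-6)) = A/(x-1)+B/(x-6)
A = -1/5, B = 1/5
∫ [-1/5· 1/(x-1)+1/5· 1/(x-6)] dx
= (1/5)[ln|x-6| - ln|x-1|]+C

Answer: (1/5)·ln|(x-6)/(x-1)|+C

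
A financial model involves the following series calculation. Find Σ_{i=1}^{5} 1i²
=1·n(n+1)(2n+1)/6=1·5·6·11/6=55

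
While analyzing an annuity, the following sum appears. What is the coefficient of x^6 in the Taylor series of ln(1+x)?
ln(1+x) = Σ (-1)^(n+1) x^n/n
Coefficient of x^6 = (-1)^7/6 = -1/6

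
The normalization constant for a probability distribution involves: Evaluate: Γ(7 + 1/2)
Γ(n + 1/2)=(2n)!√π/(4^n·n!)
=87178291200√π/(16384·5040)=(135135/128)·√π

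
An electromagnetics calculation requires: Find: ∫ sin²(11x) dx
Using identity sin²(u)=(1 - cos(2u))/2:
∫ (1 - cos(22x))/2 dx=x/2 - sin(22x)/44 + C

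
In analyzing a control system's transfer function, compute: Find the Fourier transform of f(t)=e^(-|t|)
Using the standard pair: F{e^(-a|t|)} = 2a/(a^2 + omega^2)
With a = 1: F(omega) = 2/(1 + omega^2)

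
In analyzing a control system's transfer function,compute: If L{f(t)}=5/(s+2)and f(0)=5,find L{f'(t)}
L{f'(t)}=s·F(s) - f(0)=5s/(s + 2) - 5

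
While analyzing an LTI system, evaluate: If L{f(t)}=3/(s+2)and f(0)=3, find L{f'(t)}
L{f'(t)} = s·F(s) - f(0) = 3s/(s + 2) - 3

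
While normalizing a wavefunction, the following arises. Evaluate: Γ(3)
Γ(n)=(n-1)! for positive integers
Γ(3)=2!=2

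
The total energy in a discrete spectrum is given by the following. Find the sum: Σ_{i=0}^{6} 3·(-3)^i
Geometric series: S=a(1 - r^n)/(1 - r)
a=3, r=-3, n=7
S=3(1 + 2187)/4=1641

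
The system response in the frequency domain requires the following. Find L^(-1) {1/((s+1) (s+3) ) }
Partial fractions: 1/((s + 1)(s + 3)) = A/(s + 1) + B/(s + 3)
Cover-up: A = 1/(s + 3)|_{s = -1} = 1/2; B = 1/(s + 1)|_{s = -3} = -1/2
L^(-1) = (1/2)e^(-t) - (1/2)e^(-3t)

Answer: (1/2)(e^(-t) - e^(-3t))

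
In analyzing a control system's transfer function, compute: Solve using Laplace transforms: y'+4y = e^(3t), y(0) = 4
Take L: sY - 4+4Y = 1/(s-3)
Y(s+4) = 1/(s-3)+4
Y = 1/((s-3)(s+4))+4/(s+4)
Partial fractions: 1/((s-3)(s+4)) = (1/7)/(s-3) - (1/7)/(s+4)
So Y = (1/7)/(s-3)+(27/7)/(s+4)
Inverse Laplace transform (L^(-1){1/(s-3)} = e^(3t), L^(-1){1/(s+4)} = e^(-4t)):

Answer: y(t) = (1/7)·e^(3t)+(27/7)·e^(-4t)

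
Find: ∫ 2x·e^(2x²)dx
Let u = 2x², du = 4x dx
∫ (1/2)e^u du = e^u/2 + C

Answer: e^(2x²)/2 + C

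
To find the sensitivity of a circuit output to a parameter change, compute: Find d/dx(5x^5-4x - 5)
Power rule: d/dx(ax^n) = n·a·x^(n-1)
Term by term: 25·x^4 - 4

Answer: 25x^4 - 4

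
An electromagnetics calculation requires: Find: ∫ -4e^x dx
Since d/dx[e^x] = + e^x, we get -4e^x + C

Answer: -4e^x + C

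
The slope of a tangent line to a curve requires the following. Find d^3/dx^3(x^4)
Apply power rule 3 times:
d^1: 4x^3
d^2: 12x^2
d^3: 24x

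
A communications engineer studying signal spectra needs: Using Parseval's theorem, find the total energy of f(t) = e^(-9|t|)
Parseval's theorem: E = integral |f(t)|^2 dt = (1/2pi) integral |F(omega)|^2 domega
E = integral_{-inf}^{inf} e^(-18|t|) dt = 2*integral_0^inf e^(-18t) dt = 2/(2*9) = 1/9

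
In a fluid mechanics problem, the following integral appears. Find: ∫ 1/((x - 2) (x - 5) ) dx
Partial fractions: 1/((x-2)(x-5)) = A/(x-2) + B/(x-5)
A = -1/3, B = 1/3
∫ [-1/3· 1/(x-2) + 1/3· 1/(x-5)] dx
= (1/3)[ln|x-5| - ln|x-2|] + C

Answer: (1/3)·ln|(x-5)/(x-2)| + C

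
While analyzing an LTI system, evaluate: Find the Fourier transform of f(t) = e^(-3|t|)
Using the standard pair: F{e^(-a|t|)} = 2a/(a^2+omega^2)
With a = 3: F(omega) = 6/(9+omega^2)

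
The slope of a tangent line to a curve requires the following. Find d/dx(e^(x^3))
Chain rule: d/dx[e^u]=e^u · u' where u=x^3
u'=3x^2

Answer: 3x^2·e^(x^3)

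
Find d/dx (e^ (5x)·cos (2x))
Product rule: (fg)'=f'g + fg'
f=e^(5x), f'=5·e^(5x)
g=cos(2x), g'=-2·sin(2x)

Answer: 5·e^(5x)·cos(2x) - 2·e^(5x)·sin(2x)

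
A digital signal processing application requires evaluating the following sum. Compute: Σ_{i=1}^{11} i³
Using formula: Σ i^3 = [n(n + 1)/2]² = [11·12/2]² = 4356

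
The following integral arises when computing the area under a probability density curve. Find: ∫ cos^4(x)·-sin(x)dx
Let u=cos(x), du=-sin(x) dx
∫ u^4 du=u^5/5+C

Answer: cos^5(x)/5+C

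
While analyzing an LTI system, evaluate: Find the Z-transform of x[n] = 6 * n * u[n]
Z{n * u[n]}=z/(z-1)^2
By linearity: Z{6 * n * u[n]}=6z/(z-1)^2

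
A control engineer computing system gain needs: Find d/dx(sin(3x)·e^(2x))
Product rule: (fg)'=f'g+fg'
f=sin(3x), f'=3·cos(3x)
g=e^(2x), g'=2·e^(2x)

Answer: 3·cos(3x)·e^(2x)+2·sin(3x)·e^(2x)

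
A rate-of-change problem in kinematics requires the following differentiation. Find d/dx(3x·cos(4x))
Product rule: (fg)' = f'g+fg'
f = 3x, f' = 3
g = cos(4x), g' = -4·sin(4x)

Answer: 3·cos(4x)-12x·sin(4x)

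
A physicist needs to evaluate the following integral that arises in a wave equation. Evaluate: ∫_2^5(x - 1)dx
Step 1: Find antiderivative F(x) = (1/2)x^2 - x
Step 2: F(5) - F(2) = 15/2 - (0) = 15/2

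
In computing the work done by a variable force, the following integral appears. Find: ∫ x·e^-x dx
Integration by parts: u = x, dv = e^-x dx
du = dx, v = -e^-x
= -x·e^-x - ∫ -e^-x dx
= -x·e^-x - e^-x+C

Answer: -e^-x(x+1)+C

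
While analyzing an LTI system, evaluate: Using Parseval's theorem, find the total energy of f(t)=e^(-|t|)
Parseval's theorem: E=integral |f(t)|^2 dt=(1/2pi) integral |F(omega)|^2 domega
E=integral_{-inf}^{inf} e^(-2|t|) dt=2 * integral_0^inf e^(-2t) dt=2/(2 * 1)=1/1

Answer: 1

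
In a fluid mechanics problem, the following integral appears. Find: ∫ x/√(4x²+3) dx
Let u=4x² + 3, du=8x dx
∫ (1/8)·u^(-1/2) du=√u/4 + C

Answer: √(4x² + 3)/4 + C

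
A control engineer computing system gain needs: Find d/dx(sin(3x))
Chain rule: d/dx[sin(u)] = cos(u)·u' where u = 3x
u' = 3

Answer: 3·cos(3x)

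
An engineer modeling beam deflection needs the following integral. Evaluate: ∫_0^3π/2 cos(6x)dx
Antiderivative: sin(6x)/6
Evaluate at bounds: [sin(6·3π/2)/6] - [sin(6·0)/6]
=((0) - (0))/6=0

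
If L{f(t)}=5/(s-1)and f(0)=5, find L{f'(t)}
L{f'(t)} = s·F(s) - f(0) = 5s/(s-1) - 5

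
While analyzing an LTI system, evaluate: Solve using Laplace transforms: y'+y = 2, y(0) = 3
Take L of both sides: sY(s) - 3 + Y(s)=2/s
Y(s)(s + 1)=2/s + 3
Y(s)=2/(s(s + 1)) + 3/(s + 1)
Partial fractions: 2/(s(s + 1))=2/s - 2/(s + 1)
So Y(s)=2/s + 1/(s + 1)
Inverse transform (L^(-1){1/s}=1, L^(-1){1/(s + 1)}=e^(-t)):

Answer: y(t)=2 + e^(-t)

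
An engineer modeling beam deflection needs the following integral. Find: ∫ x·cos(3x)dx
By parts: u = x, dv = cos(3x) dx
du = dx, v = sin(3x)/3
= x·sin(3x)/3+cos(3x)/3²+C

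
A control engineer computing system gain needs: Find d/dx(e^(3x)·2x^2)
Product rule: (fg)' = f'g+fg'
f = e^(3x), f' = 3·e^(3x)
g = 2x^2, g' = 4x

Answer: 6·e^(3x)·x^2+4·e^(3x)·x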